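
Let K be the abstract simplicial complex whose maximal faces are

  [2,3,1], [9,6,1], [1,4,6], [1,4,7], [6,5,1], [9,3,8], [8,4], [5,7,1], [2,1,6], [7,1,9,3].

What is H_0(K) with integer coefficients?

H_0 = Z.

We work with the vertex ordering 1 < 2 < 3 < 4 < 5 < 6 < 7 < 8 < 9. The simplices of K, each written with vertices in increasing order, are:

  0-simplices (9): [1], [2], [3], [4], [5], [6], [7], [8], [9]
  1-simplices (20): [1,2], [1,3], [1,4], [1,5], [1,6], [1,7], [1,9], [2,3], [2,6], [3,7], [3,8], [3,9], [4,6], [4,7], [4,8], [5,6], [5,7], [6,9], [7,9], [8,9]
  2-simplices (12): [1,2,3], [1,2,6], [1,3,7], [1,3,9], [1,4,6], [1,4,7], [1,5,6], [1,5,7], [1,6,9], [1,7,9], [3,7,9], [3,8,9]
  3-simplices (1): [1,3,7,9]

Hence C_0 ≅ Z^9, C_1 ≅ Z^20, C_2 ≅ Z^12, C_3 ≅ Z^1.

The boundary map ∂_1: C_1 → C_0 sends each edge [p,q] (with p < q) to q − p.
This gives a 9×20 integer matrix of rank 8; reducing to Smith normal form yields diagonal entries (1,1,1,1,1,1,1,1).

The boundary map ∂_2: C_2 → C_1 acts by ∂[p,q,r] = [q,r] − [p,r] + [p,q]. For instance
  ∂[1,3,7] = [3,7] − [1,7] + [1,3],
  ∂[3,8,9] = [8,9] − [3,9] + [3,8].
As a 20×12 matrix over Z this has rank 11, with invariant factors (1,1,1,1,1,1,1,1,1,1,1).

∂_3: C_3 → C_2 sends each 3-simplex σ to the alternating sum Σ_i (−1)^i (σ with its i-th vertex removed). For instance
  ∂[1,3,7,9] = [3,7,9] − [1,7,9] + [1,3,9] − [1,3,7].
The resulting 12×1 matrix has rank 1, and its Smith normal form has invariant factors (1).

Reading off H_k = ker ∂_k / im ∂_{k+1}:

  H_0: rank C_0 − rank ∂_1 = 9 − 8 = 1, and the invariant factors of ∂_1 are all 1, so H_0 ≅ Z.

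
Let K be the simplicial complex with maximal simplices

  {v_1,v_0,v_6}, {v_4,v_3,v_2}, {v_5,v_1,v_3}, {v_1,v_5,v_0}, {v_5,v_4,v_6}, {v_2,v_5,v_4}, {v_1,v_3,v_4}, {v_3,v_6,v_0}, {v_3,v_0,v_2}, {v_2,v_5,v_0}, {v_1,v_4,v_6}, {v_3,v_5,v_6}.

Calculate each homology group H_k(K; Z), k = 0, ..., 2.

H_0 = Z,  H_1 = Z/2Z,  H_2 = 0.

K has 7 vertices, 18 edges, 12 triangles.
rank ∂_0 = 0, rank ∂_1 = 6 ⇒ b_0 = 7 − 0 − 6 = 1; all invariant factors of ∂_1 are 1 so no torsion. So H_0 = Z.
rank ∂_1 = 6, rank ∂_2 = 12 ⇒ b_1 = 18 − 6 − 12 = 0; ∂_2 has invariant factor(s) [2] giving torsion. So H_1 = Z/2Z.
rank ∂_2 = 12, rank ∂_3 = 0 ⇒ b_2 = 12 − 12 − 0 = 0. So H_2 = 0.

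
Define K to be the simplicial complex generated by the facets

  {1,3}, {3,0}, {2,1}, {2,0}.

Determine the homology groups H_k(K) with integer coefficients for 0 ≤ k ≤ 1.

Take the total order 0 < 1 < 2 < 3 on the vertex set. Then K (dimension 1) consists of the simplices:

  0-simplices (4): [0], [1], [2], [3]
  1-simplices (4): [0,2], [0,3], [1,2], [1,3]

giving chain groups C_0 ≅ Z^4, C_1 ≅ Z^4.

Boundary ∂_1: C_1 → C_0 sends each edge [p,q] (with p < q) to q − p.
This gives a 4×4 integer matrix of rank 3; reducing to Smith normal form yields diagonal entries (1,1,1).

Now H_k = ker ∂_k / im ∂_{k+1}, so:

  H_0: rank C_0 − rank ∂_1 = 4 − 3 = 1, and the invariant factors of ∂_1 are all 1, so H_0 ≅ Z.
  H_1: rank ker ∂_1 − rank ∂_2 = (4 − 3) − 0 = 1, and there is no ∂_2, so H_1 ≅ Z.

As a check, the Euler characteristic is 4 − 4 = 0, which agrees with 1 − 1 = 0.

H_0 ≅ Z,  H_1 ≅ Z.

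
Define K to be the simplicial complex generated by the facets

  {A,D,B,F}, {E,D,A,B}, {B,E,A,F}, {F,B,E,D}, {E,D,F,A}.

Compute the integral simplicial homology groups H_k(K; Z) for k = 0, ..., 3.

H_0 ≅ Z,  H_1 = 0,  H_2 = 0,  H_3 ≅ Z.

K has 5 vertices, 10 edges, 10 triangles, 5 3-simplices.
rank ∂_0 = 0, rank ∂_1 = 4 ⇒ b_0 = 5 − 0 − 4 = 1; all invariant factors of ∂_1 are 1 so no torsion. So H_0 ≅ Z.
rank ∂_1 = 4, rank ∂_2 = 6 ⇒ b_1 = 10 − 4 − 6 = 0; all invariant factors of ∂_2 are 1 so no torsion. So H_1 ≅ 0.
rank ∂_2 = 6, rank ∂_3 = 4 ⇒ b_2 = 10 − 6 − 4 = 0; all invariant factors of ∂_3 are 1 so no torsion. So H_2 ≅ 0.
rank ∂_3 = 4, rank ∂_4 = 0 ⇒ b_3 = 5 − 4 − 0 = 1. So H_3 ≅ Z.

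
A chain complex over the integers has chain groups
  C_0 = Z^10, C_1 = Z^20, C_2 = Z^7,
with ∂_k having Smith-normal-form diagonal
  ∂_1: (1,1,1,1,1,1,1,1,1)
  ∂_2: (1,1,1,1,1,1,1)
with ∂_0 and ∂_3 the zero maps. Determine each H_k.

H_0: b_0 = 10 − 0 − 9 = 1; torsion from ∂_1 factors > 1: none. So H_0 = Z.
H_1: b_1 = 20 − 9 − 7 = 4; torsion from ∂_2 factors > 1: none. So H_1 = Z^4.
H_2: b_2 = 7 − 7 − 0 = 0; torsion from ∂_3 factors > 1: none. So H_2 = 0.

H_0 = Z,  H_1 = Z^4,  H_2 = 0.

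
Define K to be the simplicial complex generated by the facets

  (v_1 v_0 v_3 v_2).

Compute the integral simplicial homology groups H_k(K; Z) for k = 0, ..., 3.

Take the total order v_0 < v_1 < v_2 < v_3 on the vertex set. Then K (dimension 3) consists of the simplices:

  0-simplices (4): [v_0], [v_1], [v_2], [v_3]
  1-simplices (6): [v_0,v_1], [v_0,v_2], [v_0,v_3], [v_1,v_2], [v_1,v_3], [v_2,v_3]
  2-simplices (4): [v_0,v_1,v_2], [v_0,v_1,v_3], [v_0,v_2,v_3], [v_1,v_2,v_3]
  3-simplices (1): [v_0,v_1,v_2,v_3]

giving chain groups C_0 ≅ Z^4, C_1 ≅ Z^6, C_2 ≅ Z^4, C_3 ≅ Z^1.

∂_1: C_1 → C_0 sends each edge [p,q] (with p < q) to q − p.
The resulting 4×6 matrix has rank 3, and its Smith normal form has invariant factors (1,1,1).

The boundary map ∂_2: C_2 → C_1 acts by ∂[p,q,r] = [q,r] − [p,r] + [p,q]. For instance
  ∂[v_0,v_1,v_2] = [v_1,v_2] − [v_0,v_2] + [v_0,v_1],
  ∂[v_1,v_2,v_3] = [v_2,v_3] − [v_1,v_3] + [v_1,v_2].
As a 6×4 matrix over Z this has rank 3, with invariant factors (1,1,1).

Boundary ∂_3: C_3 → C_2 sends each 3-simplex σ to the alternating sum Σ_i (−1)^i (σ with its i-th vertex removed). For instance
  ∂[v_0,v_1,v_2,v_3] = [v_1,v_2,v_3] − [v_0,v_2,v_3] + [v_0,v_1,v_3] − [v_0,v_1,v_2].
As a 4×1 matrix over Z this has rank 1, with invariant factors (1).

Now H_k = ker ∂_k / im ∂_{k+1}, so:

  H_0: rank C_0 − rank ∂_1 = 4 − 3 = 1, and the invariant factors of ∂_1 are all 1, so H_0 = Z.
  H_1: rank ker ∂_1 − rank ∂_2 = (6 − 3) − 3 = 0, and the invariant factors of ∂_2 are all 1, so H_1 = 0.
  H_2: rank ker ∂_2 − rank ∂_3 = (4 − 3) − 1 = 0, and the invariant factors of ∂_3 are all 1, so H_2 = 0.
  H_3: rank ker ∂_3 − rank ∂_4 = (1 − 1) − 0 = 0, and there is no ∂_4, so H_3 = 0.

As a check, the Euler characteristic is 4 − 6 + 4 − 1 = 1, which agrees with 1 − 0 + 0 − 0 = 1.

H_0 ≅ Z,  H_1 = 0,  H_2 = 0,  H_3 = 0.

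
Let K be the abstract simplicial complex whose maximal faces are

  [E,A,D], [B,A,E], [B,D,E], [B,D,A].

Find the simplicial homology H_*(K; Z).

Order the vertices as A < B < D < E. Listing each simplex with vertices in this order, K has dimension 2 with simplices:

  0-simplices (4): A, B, D, E
  1-simplices (6): AB, AD, AE, BD, BE, DE
  2-simplices (4): ABD, ABE, ADE, BDE

giving chain groups C_0 ≅ Z^4, C_1 ≅ Z^6, C_2 ≅ Z^4.

The boundary map ∂_1: C_1 → C_0 maps an edge to its endpoints' difference, ∂[p,q] = q − p. For instance
  ∂AD = D − A.
The resulting 4×6 matrix has rank 3, and its Smith normal form has invariant factors (1,1,1).

The boundary map ∂_2: C_2 → C_1 maps a triangle to the signed sum of its edges. For instance
  ∂ADE = DE − AE + AD,
  ∂ABE = BE − AE + AB.
The resulting 6×4 matrix has rank 3, and its Smith normal form has invariant factors (1,1,1).

Now H_k = ker ∂_k / im ∂_{k+1}, so:

  H_0: rank C_0 − rank ∂_1 = 4 − 3 = 1, and the invariant factors of ∂_1 are all 1, so H_0 = Z.
  H_1: rank ker ∂_1 − rank ∂_2 = (6 − 3) − 3 = 0, and the invariant factors of ∂_2 are all 1, so H_1 = 0.
  H_2: rank ker ∂_2 − rank ∂_3 = (4 − 3) − 0 = 1, and there is no ∂_3, so H_2 = Z.

As a check, the Euler characteristic is 4 − 6 + 4 = 2, which agrees with 1 − 0 + 1 = 2.
(K is a triangulation of the 2-sphere S^2.)

H_0 = Z,  H_1 = 0,  H_2 = Z.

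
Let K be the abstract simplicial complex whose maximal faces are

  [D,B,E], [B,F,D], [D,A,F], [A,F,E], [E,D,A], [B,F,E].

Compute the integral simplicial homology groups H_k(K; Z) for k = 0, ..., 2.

H_0 ≅ Z,  H_1 = 0,  H_2 ≅ Z.

Fix the vertex order A < B < D < E < F and write every simplex with vertices in increasing order. Then dim K = 2 and the simplices of K are:

  0-simplices (5): A, B, D, E, F
  1-simplices (9): AD, AE, AF, BD, BE, BF, DE, DF, EF
  2-simplices (6): ADE, ADF, AEF, BDE, BDF, BEF

giving chain groups C_0 ≅ Z^5, C_1 ≅ Z^9, C_2 ≅ Z^6.

Boundary ∂_1: C_1 → C_0 is given by ∂[p,q] = [q] − [p]. For instance
  ∂BD = D − B.
The resulting 5×9 matrix has rank 4, and its Smith normal form has invariant factors (1,1,1,1).

The boundary map ∂_2: C_2 → C_1 maps a triangle to the signed sum of its edges. For instance
  ∂BDF = DF − BF + BD,
  ∂ADE = DE − AE + AD.
This gives a 9×6 integer matrix of rank 5; reducing to Smith normal form yields diagonal entries (1,1,1,1,1).

Now H_k = ker ∂_k / im ∂_{k+1}, so:

  H_0: rank C_0 − rank ∂_1 = 5 − 4 = 1, and the invariant factors of ∂_1 are all 1, so H_0 ≅ Z.
  H_1: rank ker ∂_1 − rank ∂_2 = (9 − 4) − 5 = 0, and the invariant factors of ∂_2 are all 1, so H_1 ≅ 0.
  H_2: rank ker ∂_2 − rank ∂_3 = (6 − 5) − 0 = 1, and there is no ∂_3, so H_2 ≅ Z.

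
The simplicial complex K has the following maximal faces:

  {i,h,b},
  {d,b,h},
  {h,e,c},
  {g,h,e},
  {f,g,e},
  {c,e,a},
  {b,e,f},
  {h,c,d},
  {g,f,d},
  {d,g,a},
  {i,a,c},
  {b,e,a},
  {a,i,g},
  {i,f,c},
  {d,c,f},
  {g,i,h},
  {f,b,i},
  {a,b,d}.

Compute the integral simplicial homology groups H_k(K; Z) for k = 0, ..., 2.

H_0 ≅ Z,  H_1 ≅ Z^2,  H_2 ≅ Z.

K has 9 vertices, 27 edges, 18 triangles.
rank ∂_0 = 0, rank ∂_1 = 8 ⇒ b_0 = 9 − 0 − 8 = 1; all invariant factors of ∂_1 are 1 so no torsion. So H_0 ≅ Z.
rank ∂_1 = 8, rank ∂_2 = 17 ⇒ b_1 = 27 − 8 − 17 = 2; all invariant factors of ∂_2 are 1 so no torsion. So H_1 ≅ Z^2.
rank ∂_2 = 17, rank ∂_3 = 0 ⇒ b_2 = 18 − 17 − 0 = 1. So H_2 ≅ Z.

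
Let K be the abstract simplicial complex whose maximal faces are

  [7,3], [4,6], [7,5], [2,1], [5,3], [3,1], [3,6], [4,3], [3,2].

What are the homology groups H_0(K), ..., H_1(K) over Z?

Take the total order 1 < 2 < 3 < 4 < 5 < 6 < 7 on the vertex set. Then K (dimension 1) consists of the simplices:

  0-simplices (7): [1], [2], [3], [4], [5], [6], [7]
  1-simplices (9): [1,2], [1,3], [2,3], [3,4], [3,5], [3,6], [3,7], [4,6], [5,7]

Hence C_0 ≅ Z^7, C_1 ≅ Z^9.

The boundary map ∂_1: C_1 → C_0 is given by ∂[p,q] = [q] − [p]. For instance
  ∂[5,7] = [7] − [5].
The resulting 7×9 matrix has rank 6, and its Smith normal form has invariant factors (1,1,1,1,1,1).

Now H_k = ker ∂_k / im ∂_{k+1}, so:

  H_0: rank C_0 − rank ∂_1 = 7 − 6 = 1, and the invariant factors of ∂_1 are all 1, so H_0 = Z.
  H_1: rank ker ∂_1 − rank ∂_2 = (9 − 6) − 0 = 3, and there is no ∂_2, so H_1 = Z^3.

As a check, the Euler characteristic is 7 − 9 = -2, which agrees with 1 − 3 = -2.

H_0 = Z,  H_1 = Z^3.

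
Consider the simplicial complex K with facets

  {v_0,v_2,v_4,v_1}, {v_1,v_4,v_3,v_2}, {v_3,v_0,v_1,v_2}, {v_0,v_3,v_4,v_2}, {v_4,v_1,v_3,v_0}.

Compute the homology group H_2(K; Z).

H_2 = 0.

K has 5 vertices, 10 edges, 10 triangles, 5 3-simplices.
rank ∂_2 = 6, rank ∂_3 = 4 ⇒ b_2 = 10 − 6 − 4 = 0; all invariant factors of ∂_3 are 1 so no torsion. So H_2 = 0.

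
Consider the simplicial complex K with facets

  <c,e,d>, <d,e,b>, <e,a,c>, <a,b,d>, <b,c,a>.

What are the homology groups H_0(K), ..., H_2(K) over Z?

Fix the vertex order a < b < c < d < e and write every simplex with vertices in increasing order. Then dim K = 2 and the simplices of K are:

  0-simplices (5): a, b, c, d, e
  1-simplices (10): ab, ac, ad, ae, bc, bd, be, cd, ce, de
  2-simplices (5): abc, abd, ace, bde, cde

Hence C_0 ≅ Z^5, C_1 ≅ Z^10, C_2 ≅ Z^5.

Boundary ∂_1: C_1 → C_0 sends each edge [p,q] (with p < q) to q − p. For instance
  ∂be = e − b.
The 5×10 boundary matrix has rank 4 and Smith normal form diag(1,1,1,1).

The boundary map ∂_2: C_2 → C_1 acts by ∂[p,q,r] = [q,r] − [p,r] + [p,q]. For instance
  ∂abc = bc − ac + ab,
  ∂cde = de − ce + cd.
The resulting 10×5 matrix has rank 5, and its Smith normal form has invariant factors (1,1,1,1,1).

Reading off H_k = ker ∂_k / im ∂_{k+1}:

  H_0: rank C_0 − rank ∂_1 = 5 − 4 = 1, and the invariant factors of ∂_1 are all 1, so H_0 = Z.
  H_1: rank ker ∂_1 − rank ∂_2 = (10 − 4) − 5 = 1, and the invariant factors of ∂_2 are all 1, so H_1 = Z.
  H_2: rank ker ∂_2 − rank ∂_3 = (5 − 5) − 0 = 0, and there is no ∂_3, so H_2 = 0.

As a check, the Euler characteristic is 5 − 10 + 5 = 0, which agrees with 1 − 1 + 0 = 0.
(K is a triangulation of the Möbius band.)

H_0 = Z,  H_1 = Z,  H_2 = 0.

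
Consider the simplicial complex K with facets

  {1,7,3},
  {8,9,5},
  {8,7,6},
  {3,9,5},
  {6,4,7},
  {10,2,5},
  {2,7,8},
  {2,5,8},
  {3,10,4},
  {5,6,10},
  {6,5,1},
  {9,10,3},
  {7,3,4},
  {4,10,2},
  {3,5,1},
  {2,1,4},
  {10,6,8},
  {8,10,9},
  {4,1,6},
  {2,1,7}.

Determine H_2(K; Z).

H_2 = 0.

Fix the vertex order 1 < 2 < 3 < 4 < 5 < 6 < 7 < 8 < 9 < 10 and write every simplex with vertices in increasing order. Then dim K = 2 and the simplices of K are:

  0-simplices (10): [1], [2], [3], [4], [5], [6], [7], [8], [9], [10]
  1-simplices (30): (30 of them)
  2-simplices (20): (20 of them)

giving chain groups C_0 ≅ Z^10, C_1 ≅ Z^30, C_2 ≅ Z^20.

The boundary map ∂_1: C_1 → C_0 sends each edge [p,q] (with p < q) to q − p. For instance
  ∂[3,4] = [4] − [3].
The 10×30 boundary matrix has rank 9 and Smith normal form diag(1,1,1,1,1,1,1,1,1).

Boundary ∂_2: C_2 → C_1 maps a triangle to the signed sum of its edges. For instance
  ∂[5,6,10] = [6,10] − [5,10] + [5,6],
  ∂[6,8,10] = [8,10] − [6,10] + [6,8].
This gives a 30×20 integer matrix of rank 20; reducing to Smith normal form yields diagonal entries (1,1,1,1,1,1,1,1,1,1,1,1,1,1,1,1,1,1,1,2).

Computing H_k = (kernel of ∂_k) / (image of ∂_{k+1}):

  H_2: rank ker ∂_2 − rank ∂_3 = (20 − 20) − 0 = 0, and there is no ∂_3, so H_2 ≅ 0.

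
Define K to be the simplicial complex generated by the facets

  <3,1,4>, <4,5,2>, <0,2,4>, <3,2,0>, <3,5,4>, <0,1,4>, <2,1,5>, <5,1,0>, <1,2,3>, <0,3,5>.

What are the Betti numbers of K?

b_0 = 1, b_1 = 0, b_2 = 0.

Fix the vertex order 0 < 1 < 2 < 3 < 4 < 5 and write every simplex with vertices in increasing order. Then dim K = 2 and the simplices of K are:

  0-simplices (6): [0], [1], [2], [3], [4], [5]
  1-simplices (15): [0,1], [0,2], [0,3], [0,4], [0,5], [1,2], [1,3], [1,4], [1,5], [2,3], [2,4], [2,5], [3,4], [3,5], [4,5]
  2-simplices (10): [0,1,4], [0,1,5], [0,2,3], [0,2,4], [0,3,5], [1,2,3], [1,2,5], [1,3,4], [2,4,5], [3,4,5]

giving chain groups C_0 ≅ Z^6, C_1 ≅ Z^15, C_2 ≅ Z^10.

∂_1: C_1 → C_0 maps an edge to its endpoints' difference, ∂[p,q] = q − p. For instance
  ∂[2,4] = [4] − [2].
This gives a 6×15 integer matrix of rank 5; reducing to Smith normal form yields diagonal entries (1,1,1,1,1).

∂_2: C_2 → C_1 acts by ∂[p,q,r] = [q,r] − [p,r] + [p,q]. For instance
  ∂[0,1,5] = [1,5] − [0,5] + [0,1],
  ∂[2,4,5] = [4,5] − [2,5] + [2,4].
As a 15×10 matrix over Z this has rank 10, with invariant factors (1,1,1,1,1,1,1,1,1,2).

Now H_k = ker ∂_k / im ∂_{k+1}, so:

  H_0: rank C_0 − rank ∂_1 = 6 − 5 = 1, and the invariant factors of ∂_1 are all 1, so H_0 ≅ Z.
  H_1: rank ker ∂_1 − rank ∂_2 = (15 − 5) − 10 = 0, and ∂_2 has invariant factor 2 > 1, so H_1 ≅ Z/2.
  H_2: rank ker ∂_2 − rank ∂_3 = (10 − 10) − 0 = 0, and there is no ∂_3, so H_2 ≅ 0.

Hence the Betti numbers are b_0 = 1, b_1 = 0, b_2 = 0.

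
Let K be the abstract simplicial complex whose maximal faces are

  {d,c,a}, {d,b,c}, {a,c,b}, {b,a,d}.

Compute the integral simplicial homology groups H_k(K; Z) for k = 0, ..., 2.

H_0 = Z,  H_1 = 0,  H_2 = Z.

We work with the vertex ordering a < b < c < d. The simplices of K, each written with vertices in increasing order, are:

  0-simplices (4): a, b, c, d
  1-simplices (6): ab, ac, ad, bc, bd, cd
  2-simplices (4): abc, abd, acd, bcd

Hence C_0 ≅ Z^4, C_1 ≅ Z^6, C_2 ≅ Z^4.

Boundary ∂_1: C_1 → C_0 sends each edge [p,q] (with p < q) to q − p.
As a 4×6 matrix over Z this has rank 3, with invariant factors (1,1,1).

The boundary map ∂_2: C_2 → C_1 maps a triangle to the signed sum of its edges. For instance
  ∂acd = cd − ad + ac,
  ∂abc = bc − ac + ab.
The resulting 6×4 matrix has rank 3, and its Smith normal form has invariant factors (1,1,1).

Reading off H_k = ker ∂_k / im ∂_{k+1}:

  H_0: rank C_0 − rank ∂_1 = 4 − 3 = 1, and the invariant factors of ∂_1 are all 1, so H_0 ≅ Z.
  H_1: rank ker ∂_1 − rank ∂_2 = (6 − 3) − 3 = 0, and the invariant factors of ∂_2 are all 1, so H_1 ≅ 0.
  H_2: rank ker ∂_2 − rank ∂_3 = (4 − 3) − 0 = 1, and there is no ∂_3, so H_2 ≅ Z.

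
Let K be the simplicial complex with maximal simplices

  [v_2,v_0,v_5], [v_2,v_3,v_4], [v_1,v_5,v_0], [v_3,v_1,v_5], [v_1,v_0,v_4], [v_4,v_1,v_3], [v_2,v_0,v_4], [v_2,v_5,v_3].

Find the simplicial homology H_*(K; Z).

H_0 = Z,  H_1 = 0,  H_2 = Z.

Fix the vertex order v_0 < v_1 < v_2 < v_3 < v_4 < v_5 and write every simplex with vertices in increasing order. Then dim K = 2 and the simplices of K are:

  0-simplices (6): [v_0], [v_1], [v_2], [v_3], [v_4], [v_5]
  1-simplices (12): [v_0,v_1], [v_0,v_2], [v_0,v_4], [v_0,v_5], [v_1,v_3], [v_1,v_4], [v_1,v_5], [v_2,v_3], [v_2,v_4], [v_2,v_5], [v_3,v_4], [v_3,v_5]
  2-simplices (8): [v_0,v_1,v_4], [v_0,v_1,v_5], [v_0,v_2,v_4], [v_0,v_2,v_5], [v_1,v_3,v_4], [v_1,v_3,v_5], [v_2,v_3,v_4], [v_2,v_3,v_5]

Hence C_0 ≅ Z^6, C_1 ≅ Z^12, C_2 ≅ Z^8.

The boundary map ∂_1: C_1 → C_0 is given by ∂[p,q] = [q] − [p].
The resulting 6×12 matrix has rank 5, and its Smith normal form has invariant factors (1,1,1,1,1).

The boundary map ∂_2: C_2 → C_1 acts by ∂[p,q,r] = [q,r] − [p,r] + [p,q]. For instance
  ∂[v_0,v_1,v_4] = [v_1,v_4] − [v_0,v_4] + [v_0,v_1],
  ∂[v_1,v_3,v_4] = [v_3,v_4] − [v_1,v_4] + [v_1,v_3].
As a 12×8 matrix over Z this has rank 7, with invariant factors (1,1,1,1,1,1,1).

Now H_k = ker ∂_k / im ∂_{k+1}, so:

  H_0: rank C_0 − rank ∂_1 = 6 − 5 = 1, and the invariant factors of ∂_1 are all 1, so H_0 = Z.
  H_1: rank ker ∂_1 − rank ∂_2 = (12 − 5) − 7 = 0, and the invariant factors of ∂_2 are all 1, so H_1 = 0.
  H_2: rank ker ∂_2 − rank ∂_3 = (8 − 7) − 0 = 1, and there is no ∂_3, so H_2 = Z.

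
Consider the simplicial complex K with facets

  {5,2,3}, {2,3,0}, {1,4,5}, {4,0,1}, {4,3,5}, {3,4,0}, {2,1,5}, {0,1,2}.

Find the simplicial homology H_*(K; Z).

H_0 = Z,  H_1 = 0,  H_2 = Z.

Take the total order 0 < 1 < 2 < 3 < 4 < 5 on the vertex set. Then K (dimension 2) consists of the simplices:

  0-simplices (6): [0], [1], [2], [3], [4], [5]
  1-simplices (12): [0,1], [0,2], [0,3], [0,4], [1,2], [1,4], [1,5], [2,3], [2,5], [3,4], [3,5], [4,5]
  2-simplices (8): [0,1,2], [0,1,4], [0,2,3], [0,3,4], [1,2,5], [1,4,5], [2,3,5], [3,4,5]

Hence C_0 ≅ Z^6, C_1 ≅ Z^12, C_2 ≅ Z^8.

∂_1: C_1 → C_0 maps an edge to its endpoints' difference, ∂[p,q] = q − p.
As a 6×12 matrix over Z this has rank 5, with invariant factors (1,1,1,1,1).

The boundary map ∂_2: C_2 → C_1 sends each 2-simplex [p,q,r] to [q,r] − [p,r] + [p,q]. For instance
  ∂[0,1,4] = [1,4] − [0,4] + [0,1],
  ∂[0,1,2] = [1,2] − [0,2] + [0,1].
The 12×8 boundary matrix has rank 7 and Smith normal form diag(1,1,1,1,1,1,1).

Now H_k = ker ∂_k / im ∂_{k+1}, so:

  H_0: rank C_0 − rank ∂_1 = 6 − 5 = 1, and the invariant factors of ∂_1 are all 1, so H_0 = Z.
  H_1: rank ker ∂_1 − rank ∂_2 = (12 − 5) − 7 = 0, and the invariant factors of ∂_2 are all 1, so H_1 = 0.
  H_2: rank ker ∂_2 − rank ∂_3 = (8 − 7) − 0 = 1, and there is no ∂_3, so H_2 = Z.

(K is a triangulation of the 2-sphere S^2.)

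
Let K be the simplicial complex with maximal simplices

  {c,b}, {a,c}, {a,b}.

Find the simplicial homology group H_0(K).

H_0 ≅ Z.

We work with the vertex ordering a < b < c. The simplices of K, each written with vertices in increasing order, are:

  0-simplices (3): a, b, c
  1-simplices (3): ab, ac, bc

so the chain groups are C_0 ≅ Z^3, C_1 ≅ Z^3.

The boundary map ∂_1: C_1 → C_0 maps an edge to its endpoints' difference, ∂[p,q] = q − p.
As a 3×3 matrix over Z this has rank 2, with invariant factors (1,1).

Reading off H_k = ker ∂_k / im ∂_{k+1}:

  H_0: rank C_0 − rank ∂_1 = 3 − 2 = 1, and the invariant factors of ∂_1 are all 1, so H_0 = Z.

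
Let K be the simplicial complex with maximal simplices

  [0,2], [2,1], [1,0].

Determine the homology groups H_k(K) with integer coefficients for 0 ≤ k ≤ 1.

H_0 ≅ Z,  H_1 ≅ Z.

We work with the vertex ordering 0 < 1 < 2. The simplices of K, each written with vertices in increasing order, are:

  0-simplices (3): [0], [1], [2]
  1-simplices (3): [0,1], [0,2], [1,2]

Hence C_0 ≅ Z^3, C_1 ≅ Z^3.

∂_1: C_1 → C_0 is given by ∂[p,q] = [q] − [p]. For instance
  ∂[0,1] = [1] − [0].
This gives a 3×3 integer matrix of rank 2; reducing to Smith normal form yields diagonal entries (1,1).

Reading off H_k = ker ∂_k / im ∂_{k+1}:

  H_0: rank C_0 − rank ∂_1 = 3 − 2 = 1, and the invariant factors of ∂_1 are all 1, so H_0 = Z.
  H_1: rank ker ∂_1 − rank ∂_2 = (3 − 2) − 0 = 1, and there is no ∂_2, so H_1 = Z.

(K is a triangulation of the circle S^1.)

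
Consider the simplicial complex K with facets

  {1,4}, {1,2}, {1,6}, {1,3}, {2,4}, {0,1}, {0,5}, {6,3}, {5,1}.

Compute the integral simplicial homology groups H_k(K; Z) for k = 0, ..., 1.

Order the vertices as 0 < 1 < 2 < 3 < 4 < 5 < 6. Listing each simplex with vertices in this order, K has dimension 1 with simplices:

  0-simplices (7): [0], [1], [2], [3], [4], [5], [6]
  1-simplices (9): [0,1], [0,5], [1,2], [1,3], [1,4], [1,5], [1,6], [2,4], [3,6]

giving chain groups C_0 ≅ Z^7, C_1 ≅ Z^9.

∂_1: C_1 → C_0 is given by ∂[p,q] = [q] − [p]. For instance
  ∂[1,6] = [6] − [1].
As a 7×9 matrix over Z this has rank 6, with invariant factors (1,1,1,1,1,1).

From H_k ≅ ker(∂_k) / im(∂_{k+1}) we obtain:

  H_0: rank C_0 − rank ∂_1 = 7 − 6 = 1, and the invariant factors of ∂_1 are all 1, so H_0 = Z.
  H_1: rank ker ∂_1 − rank ∂_2 = (9 − 6) − 0 = 3, and there is no ∂_2, so H_1 = Z^3.

H_0 = Z,  H_1 = Z^3.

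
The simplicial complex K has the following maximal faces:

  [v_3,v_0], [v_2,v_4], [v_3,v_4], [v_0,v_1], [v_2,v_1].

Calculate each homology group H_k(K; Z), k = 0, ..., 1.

H_0 ≅ Z,  H_1 ≅ Z.

Fix the vertex order v_0 < v_1 < v_2 < v_3 < v_4 and write every simplex with vertices in increasing order. Then dim K = 1 and the simplices of K are:

  0-simplices (5): [v_0], [v_1], [v_2], [v_3], [v_4]
  1-simplices (5): [v_0,v_1], [v_0,v_3], [v_1,v_2], [v_2,v_4], [v_3,v_4]

so the chain groups are C_0 ≅ Z^5, C_1 ≅ Z^5.

Boundary ∂_1: C_1 → C_0 sends each edge [p,q] (with p < q) to q − p. For instance
  ∂[v_3,v_4] = [v_4] − [v_3].
The resulting 5×5 matrix has rank 4, and its Smith normal form has invariant factors (1,1,1,1).

Computing H_k = (kernel of ∂_k) / (image of ∂_{k+1}):

  H_0: rank C_0 − rank ∂_1 = 5 − 4 = 1, and the invariant factors of ∂_1 are all 1, so H_0 = Z.
  H_1: rank ker ∂_1 − rank ∂_2 = (5 − 4) − 0 = 1, and there is no ∂_2, so H_1 = Z.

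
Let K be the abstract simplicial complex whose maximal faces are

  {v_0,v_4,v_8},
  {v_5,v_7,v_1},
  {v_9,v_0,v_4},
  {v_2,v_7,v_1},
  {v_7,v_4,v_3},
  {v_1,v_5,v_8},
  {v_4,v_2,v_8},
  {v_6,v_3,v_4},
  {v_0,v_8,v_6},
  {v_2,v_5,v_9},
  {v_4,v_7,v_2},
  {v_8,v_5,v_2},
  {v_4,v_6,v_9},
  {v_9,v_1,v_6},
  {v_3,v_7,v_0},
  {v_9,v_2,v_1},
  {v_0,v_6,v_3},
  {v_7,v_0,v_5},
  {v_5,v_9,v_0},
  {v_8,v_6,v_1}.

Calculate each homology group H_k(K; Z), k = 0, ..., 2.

H_0 = Z,  H_1 = Z ⊕ Z/2Z,  H_2 = 0.

Order the vertices as v_0 < v_1 < v_2 < v_3 < v_4 < v_5 < v_6 < v_7 < v_8 < v_9. Listing each simplex with vertices in this order, K has dimension 2 with simplices:

  0-simplices (10): [v_0], [v_1], [v_2], [v_3], [v_4], [v_5], [v_6], [v_7], [v_8], [v_9]
  1-simplices (30): (30 of them)
  2-simplices (20): (20 of them)

Hence C_0 ≅ Z^10, C_1 ≅ Z^30, C_2 ≅ Z^20.

Boundary ∂_1: C_1 → C_0 is given by ∂[p,q] = [q] − [p].
As a 10×30 matrix over Z this has rank 9, with invariant factors (1,1,1,1,1,1,1,1,1).

The boundary map ∂_2: C_2 → C_1 maps a triangle to the signed sum of its edges. For instance
  ∂[v_0,v_4,v_8] = [v_4,v_8] − [v_0,v_8] + [v_0,v_4],
  ∂[v_0,v_6,v_8] = [v_6,v_8] − [v_0,v_8] + [v_0,v_6].
As a 30×20 matrix over Z this has rank 20, with invariant factors (1,1,1,1,1,1,1,1,1,1,1,1,1,1,1,1,1,1,1,2).

Computing H_k = (kernel of ∂_k) / (image of ∂_{k+1}):

  H_0: rank C_0 − rank ∂_1 = 10 − 9 = 1, and the invariant factors of ∂_1 are all 1, so H_0 ≅ Z.
  H_1: rank ker ∂_1 − rank ∂_2 = (30 − 9) − 20 = 1, and ∂_2 has invariant factor 2 > 1, so H_1 ≅ Z ⊕ Z/2Z.
  H_2: rank ker ∂_2 − rank ∂_3 = (20 − 20) − 0 = 0, and there is no ∂_3, so H_2 ≅ 0.

(K is a triangulation of the Klein bottle.)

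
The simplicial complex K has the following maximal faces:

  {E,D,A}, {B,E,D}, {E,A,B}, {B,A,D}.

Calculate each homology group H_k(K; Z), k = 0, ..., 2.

H_0 ≅ Z,  H_1 = 0,  H_2 ≅ Z.

Fix the vertex order A < B < D < E and write every simplex with vertices in increasing order. Then dim K = 2 and the simplices of K are:

  0-simplices (4): A, B, D, E
  1-simplices (6): AB, AD, AE, BD, BE, DE
  2-simplices (4): ABD, ABE, ADE, BDE

Hence C_0 ≅ Z^4, C_1 ≅ Z^6, C_2 ≅ Z^4.

Boundary ∂_1: C_1 → C_0 maps an edge to its endpoints' difference, ∂[p,q] = q − p. For instance
  ∂BE = E − B.
The resulting 4×6 matrix has rank 3, and its Smith normal form has invariant factors (1,1,1).

The boundary map ∂_2: C_2 → C_1 acts by ∂[p,q,r] = [q,r] − [p,r] + [p,q]. For instance
  ∂ABD = BD − AD + AB,
  ∂BDE = DE − BE + BD.
As a 6×4 matrix over Z this has rank 3, with invariant factors (1,1,1).

Computing H_k = (kernel of ∂_k) / (image of ∂_{k+1}):

  H_0: rank C_0 − rank ∂_1 = 4 − 3 = 1, and the invariant factors of ∂_1 are all 1, so H_0 = Z.
  H_1: rank ker ∂_1 − rank ∂_2 = (6 − 3) − 3 = 0, and the invariant factors of ∂_2 are all 1, so H_1 = 0.
  H_2: rank ker ∂_2 − rank ∂_3 = (4 − 3) − 0 = 1, and there is no ∂_3, so H_2 = Z.

(K is a triangulation of the 2-sphere S^2.)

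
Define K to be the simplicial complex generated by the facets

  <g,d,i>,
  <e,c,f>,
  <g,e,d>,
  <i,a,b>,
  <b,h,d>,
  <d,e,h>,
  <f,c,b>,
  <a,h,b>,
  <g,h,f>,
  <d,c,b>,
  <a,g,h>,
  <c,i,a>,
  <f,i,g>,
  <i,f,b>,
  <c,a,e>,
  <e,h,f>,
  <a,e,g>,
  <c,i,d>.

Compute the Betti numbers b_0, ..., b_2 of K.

Order the vertices as a < b < c < d < e < f < g < h < i. Listing each simplex with vertices in this order, K has dimension 2 with simplices:

  0-simplices (9): a, b, c, d, e, f, g, h, i
  1-simplices (27): ab, ac, ae, ag, ah, ai, bc, bd, bf, bh, bi, cd, ce, cf, ci, de, dg, dh, di, ef, eg, eh, fg, fh, fi, gh, gi
  2-simplices (18): abh, abi, ace, aci, aeg, agh, bcd, bcf, bdh, bfi, cdi, cef, deg, deh, dgi, efh, fgh, fgi

Hence C_0 ≅ Z^9, C_1 ≅ Z^27, C_2 ≅ Z^18.

Boundary ∂_1: C_1 → C_0 maps an edge to its endpoints' difference, ∂[p,q] = q − p.
This gives a 9×27 integer matrix of rank 8; reducing to Smith normal form yields diagonal entries (1,1,1,1,1,1,1,1).

∂_2: C_2 → C_1 maps a triangle to the signed sum of its edges. For instance
  ∂bcf = cf − bf + bc,
  ∂agh = gh − ah + ag.
The resulting 27×18 matrix has rank 18, and its Smith normal form has invariant factors (1,1,1,1,1,1,1,1,1,1,1,1,1,1,1,1,1,2).

Now H_k = ker ∂_k / im ∂_{k+1}, so:

  H_0: rank C_0 − rank ∂_1 = 9 − 8 = 1, and the invariant factors of ∂_1 are all 1, so H_0 = Z.
  H_1: rank ker ∂_1 − rank ∂_2 = (27 − 8) − 18 = 1, and ∂_2 has invariant factor 2 > 1, so H_1 = Z ⊕ Z/2Z.
  H_2: rank ker ∂_2 − rank ∂_3 = (18 − 18) − 0 = 0, and there is no ∂_3, so H_2 = 0.

As a check, the Euler characteristic is 9 − 27 + 18 = 0, which agrees with 1 − 1 + 0 = 0.
(K is a triangulation of the Klein bottle.)

Hence the Betti numbers are b_0 = 1, b_1 = 1, b_2 = 0.

b_0 = 1, b_1 = 1, b_2 = 0.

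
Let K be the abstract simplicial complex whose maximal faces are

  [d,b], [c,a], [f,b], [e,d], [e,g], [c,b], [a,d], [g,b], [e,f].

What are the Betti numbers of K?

Order the vertices as a < b < c < d < e < f < g. Listing each simplex with vertices in this order, K has dimension 1 with simplices:

  0-simplices (7): a, b, c, d, e, f, g
  1-simplices (9): ac, ad, bc, bd, bf, bg, de, ef, eg

Hence C_0 ≅ Z^7, C_1 ≅ Z^9.

The boundary map ∂_1: C_1 → C_0 is given by ∂[p,q] = [q] − [p].
The resulting 7×9 matrix has rank 6, and its Smith normal form has invariant factors (1,1,1,1,1,1).

From H_k ≅ ker(∂_k) / im(∂_{k+1}) we obtain:

  H_0: rank C_0 − rank ∂_1 = 7 − 6 = 1, and the invariant factors of ∂_1 are all 1, so H_0 = Z.
  H_1: rank ker ∂_1 − rank ∂_2 = (9 − 6) − 0 = 3, and there is no ∂_2, so H_1 = Z^3.

Hence the Betti numbers are b_0 = 1, b_1 = 3.

b_0 = 1, b_1 = 3.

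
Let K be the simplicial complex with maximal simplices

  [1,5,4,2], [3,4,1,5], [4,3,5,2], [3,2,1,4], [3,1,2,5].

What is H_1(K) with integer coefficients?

We work with the vertex ordering 1 < 2 < 3 < 4 < 5. The simplices of K, each written with vertices in increasing order, are:

  0-simplices (5): [1], [2], [3], [4], [5]
  1-simplices (10): [1,2], [1,3], [1,4], [1,5], [2,3], [2,4], [2,5], [3,4], [3,5], [4,5]
  2-simplices (10): [1,2,3], [1,2,4], [1,2,5], [1,3,4], [1,3,5], [1,4,5], [2,3,4], [2,3,5], [2,4,5], [3,4,5]
  3-simplices (5): [1,2,3,4], [1,2,3,5], [1,2,4,5], [1,3,4,5], [2,3,4,5]

Hence C_0 ≅ Z^5, C_1 ≅ Z^10, C_2 ≅ Z^10, C_3 ≅ Z^5.

Boundary ∂_1: C_1 → C_0 sends each edge [p,q] (with p < q) to q − p. For instance
  ∂[3,5] = [5] − [3].
This gives a 5×10 integer matrix of rank 4; reducing to Smith normal form yields diagonal entries (1,1,1,1).

Boundary ∂_2: C_2 → C_1 maps a triangle to the signed sum of its edges. For instance
  ∂[1,2,3] = [2,3] − [1,3] + [1,2],
  ∂[3,4,5] = [4,5] − [3,5] + [3,4].
The 10×10 boundary matrix has rank 6 and Smith normal form diag(1,1,1,1,1,1).

The boundary map ∂_3: C_3 → C_2 sends each 3-simplex σ to the alternating sum Σ_i (−1)^i (σ with its i-th vertex removed). For instance
  ∂[1,2,3,5] = [2,3,5] − [1,3,5] + [1,2,5] − [1,2,3],
  ∂[2,3,4,5] = [3,4,5] − [2,4,5] + [2,3,5] − [2,3,4].
The resulting 10×5 matrix has rank 4, and its Smith normal form has invariant factors (1,1,1,1).

From H_k ≅ ker(∂_k) / im(∂_{k+1}) we obtain:

  H_1: rank ker ∂_1 − rank ∂_2 = (10 − 4) − 6 = 0, and the invariant factors of ∂_2 are all 1, so H_1 ≅ 0.

(K is a triangulation of the 3-sphere S^3.)

H_1 ≅ 0.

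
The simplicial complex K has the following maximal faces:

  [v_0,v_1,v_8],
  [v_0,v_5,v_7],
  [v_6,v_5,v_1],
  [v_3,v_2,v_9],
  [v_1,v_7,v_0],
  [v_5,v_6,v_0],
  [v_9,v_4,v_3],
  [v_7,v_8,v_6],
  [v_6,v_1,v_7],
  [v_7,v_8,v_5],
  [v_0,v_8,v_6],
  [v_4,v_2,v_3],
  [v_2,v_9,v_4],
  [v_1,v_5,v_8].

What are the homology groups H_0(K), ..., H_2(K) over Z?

H_0 = Z^2,  H_1 = Z/2,  H_2 = Z.

K has 10 vertices, 21 edges, 14 triangles.
rank ∂_0 = 0, rank ∂_1 = 8 ⇒ b_0 = 10 − 0 − 8 = 2; all invariant factors of ∂_1 are 1 so no torsion. So H_0 ≅ Z^2.
rank ∂_1 = 8, rank ∂_2 = 13 ⇒ b_1 = 21 − 8 − 13 = 0; ∂_2 has invariant factor(s) [2] giving torsion. So H_1 ≅ Z/2.
rank ∂_2 = 13, rank ∂_3 = 0 ⇒ b_2 = 14 − 13 − 0 = 1. So H_2 ≅ Z.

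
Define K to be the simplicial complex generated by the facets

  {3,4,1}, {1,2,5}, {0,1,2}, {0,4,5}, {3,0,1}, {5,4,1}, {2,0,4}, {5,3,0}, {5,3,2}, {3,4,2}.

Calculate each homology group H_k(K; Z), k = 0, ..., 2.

H_0 ≅ Z,  H_1 ≅ Z_2,  H_2 = 0.

Take the total order 0 < 1 < 2 < 3 < 4 < 5 on the vertex set. Then K (dimension 2) consists of the simplices:

  0-simplices (6): [0], [1], [2], [3], [4], [5]
  1-simplices (15): [0,1], [0,2], [0,3], [0,4], [0,5], [1,2], [1,3], [1,4], [1,5], [2,3], [2,4], [2,5], [3,4], [3,5], [4,5]
  2-simplices (10): [0,1,2], [0,1,3], [0,2,4], [0,3,5], [0,4,5], [1,2,5], [1,3,4], [1,4,5], [2,3,4], [2,3,5]

Hence C_0 ≅ Z^6, C_1 ≅ Z^15, C_2 ≅ Z^10.

Boundary ∂_1: C_1 → C_0 maps an edge to its endpoints' difference, ∂[p,q] = q − p.
The 6×15 boundary matrix has rank 5 and Smith normal form diag(1,1,1,1,1).

∂_2: C_2 → C_1 sends each 2-simplex [p,q,r] to [q,r] − [p,r] + [p,q]. For instance
  ∂[0,4,5] = [4,5] − [0,5] + [0,4],
  ∂[1,2,5] = [2,5] − [1,5] + [1,2].
The resulting 15×10 matrix has rank 10, and its Smith normal form has invariant factors (1,1,1,1,1,1,1,1,1,2).

Reading off H_k = ker ∂_k / im ∂_{k+1}:

  H_0: rank C_0 − rank ∂_1 = 6 − 5 = 1, and the invariant factors of ∂_1 are all 1, so H_0 = Z.
  H_1: rank ker ∂_1 − rank ∂_2 = (15 − 5) − 10 = 0, and ∂_2 has invariant factor 2 > 1, so H_1 = Z_2.
  H_2: rank ker ∂_2 − rank ∂_3 = (10 − 10) − 0 = 0, and there is no ∂_3, so H_2 = 0.

As a check, the Euler characteristic is 6 − 15 + 10 = 1, which agrees with 1 − 0 + 0 = 1.
(K is a triangulation of the real projective plane RP^2.)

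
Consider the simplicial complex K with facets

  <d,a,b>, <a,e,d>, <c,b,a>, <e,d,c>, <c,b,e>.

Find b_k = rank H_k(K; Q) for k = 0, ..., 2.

b_0 = 1, b_1 = 1, b_2 = 0.

We work with the vertex ordering a < b < c < d < e. The simplices of K, each written with vertices in increasing order, are:

  0-simplices (5): a, b, c, d, e
  1-simplices (10): ab, ac, ad, ae, bc, bd, be, cd, ce, de
  2-simplices (5): abc, abd, ade, bce, cde

Hence C_0 ≅ Z^5, C_1 ≅ Z^10, C_2 ≅ Z^5.

∂_1: C_1 → C_0 sends each edge [p,q] (with p < q) to q − p.
This gives a 5×10 integer matrix of rank 4; reducing to Smith normal form yields diagonal entries (1,1,1,1).

∂_2: C_2 → C_1 sends each 2-simplex [p,q,r] to [q,r] − [p,r] + [p,q]. For instance
  ∂cde = de − ce + cd,
  ∂abd = bd − ad + ab.
The 10×5 boundary matrix has rank 5 and Smith normal form diag(1,1,1,1,1).

Reading off H_k = ker ∂_k / im ∂_{k+1}:

  H_0: rank C_0 − rank ∂_1 = 5 − 4 = 1, and the invariant factors of ∂_1 are all 1, so H_0 ≅ Z.
  H_1: rank ker ∂_1 − rank ∂_2 = (10 − 4) − 5 = 1, and the invariant factors of ∂_2 are all 1, so H_1 ≅ Z.
  H_2: rank ker ∂_2 − rank ∂_3 = (5 − 5) − 0 = 0, and there is no ∂_3, so H_2 ≅ 0.

As a check, the Euler characteristic is 5 − 10 + 5 = 0, which agrees with 1 − 1 + 0 = 0.

Hence the Betti numbers are b_0 = 1, b_1 = 1, b_2 = 0.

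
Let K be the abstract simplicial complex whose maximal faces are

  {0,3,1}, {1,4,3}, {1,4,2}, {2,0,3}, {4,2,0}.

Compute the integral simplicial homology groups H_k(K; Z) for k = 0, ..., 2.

Fix the vertex order 0 < 1 < 2 < 3 < 4 and write every simplex with vertices in increasing order. Then dim K = 2 and the simplices of K are:

  0-simplices (5): [0], [1], [2], [3], [4]
  1-simplices (10): [0,1], [0,2], [0,3], [0,4], [1,2], [1,3], [1,4], [2,3], [2,4], [3,4]
  2-simplices (5): [0,1,3], [0,2,3], [0,2,4], [1,2,4], [1,3,4]

so the chain groups are C_0 ≅ Z^5, C_1 ≅ Z^10, C_2 ≅ Z^5.

Boundary ∂_1: C_1 → C_0 is given by ∂[p,q] = [q] − [p].
This gives a 5×10 integer matrix of rank 4; reducing to Smith normal form yields diagonal entries (1,1,1,1).

Boundary ∂_2: C_2 → C_1 maps a triangle to the signed sum of its edges. For instance
  ∂[0,2,3] = [2,3] − [0,3] + [0,2],
  ∂[1,3,4] = [3,4] − [1,4] + [1,3].
The 10×5 boundary matrix has rank 5 and Smith normal form diag(1,1,1,1,1).

Reading off H_k = ker ∂_k / im ∂_{k+1}:

  H_0: rank C_0 − rank ∂_1 = 5 − 4 = 1, and the invariant factors of ∂_1 are all 1, so H_0 ≅ Z.
  H_1: rank ker ∂_1 − rank ∂_2 = (10 − 4) − 5 = 1, and the invariant factors of ∂_2 are all 1, so H_1 ≅ Z.
  H_2: rank ker ∂_2 − rank ∂_3 = (5 − 5) − 0 = 0, and there is no ∂_3, so H_2 ≅ 0.

As a check, the Euler characteristic is 5 − 10 + 5 = 0, which agrees with 1 − 1 + 0 = 0.
(K is a triangulation of the Möbius band.)

H_0 = Z,  H_1 = Z,  H_2 = 0.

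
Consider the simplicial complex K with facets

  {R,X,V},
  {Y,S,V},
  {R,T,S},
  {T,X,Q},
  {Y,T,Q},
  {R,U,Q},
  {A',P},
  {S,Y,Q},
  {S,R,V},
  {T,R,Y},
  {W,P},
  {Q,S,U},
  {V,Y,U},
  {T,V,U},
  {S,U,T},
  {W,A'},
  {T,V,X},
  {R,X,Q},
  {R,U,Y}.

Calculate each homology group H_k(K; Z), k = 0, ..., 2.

Order the vertices as P < Q < R < S < T < U < V < W < X < Y < A'. Listing each simplex with vertices in this order, K has dimension 2 with simplices:

  0-simplices (11): [P], [Q], [R], [S], [T], [U], [V], [W], [X], [Y], [A']
  1-simplices (27): (27 of them)
  2-simplices (16): [Q,R,U], [Q,R,X], [Q,S,U], [Q,S,Y], [Q,T,X], [Q,T,Y], [R,S,T], [R,S,V], [R,T,Y], [R,U,Y], [R,V,X], [S,T,U], [S,V,Y], [T,U,V], [T,V,X], [U,V,Y]

Hence C_0 ≅ Z^11, C_1 ≅ Z^27, C_2 ≅ Z^16.

Boundary ∂_1: C_1 → C_0 maps an edge to its endpoints' difference, ∂[p,q] = q − p.
As a 11×27 matrix over Z this has rank 9, with invariant factors (1,1,1,1,1,1,1,1,1).

Boundary ∂_2: C_2 → C_1 maps a triangle to the signed sum of its edges. For instance
  ∂[Q,S,U] = [S,U] − [Q,U] + [Q,S],
  ∂[R,S,V] = [S,V] − [R,V] + [R,S].
The 27×16 boundary matrix has rank 15 and Smith normal form diag(1,1,1,1,1,1,1,1,1,1,1,1,1,1,1).

Computing H_k = (kernel of ∂_k) / (image of ∂_{k+1}):

  H_0: rank C_0 − rank ∂_1 = 11 − 9 = 2, and the invariant factors of ∂_1 are all 1, so H_0 ≅ Z^2.
  H_1: rank ker ∂_1 − rank ∂_2 = (27 − 9) − 15 = 3, and the invariant factors of ∂_2 are all 1, so H_1 ≅ Z^3.
  H_2: rank ker ∂_2 − rank ∂_3 = (16 − 15) − 0 = 1, and there is no ∂_3, so H_2 ≅ Z.

(K is a triangulation of the disjoint union of the circle S^1 and the torus T^2.)

H_0 ≅ Z^2,  H_1 ≅ Z^3,  H_2 ≅ Z.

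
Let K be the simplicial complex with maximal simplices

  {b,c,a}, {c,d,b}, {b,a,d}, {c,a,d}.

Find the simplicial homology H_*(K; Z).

H_0 ≅ Z,  H_1 = 0,  H_2 ≅ Z.

Fix the vertex order a < b < c < d and write every simplex with vertices in increasing order. Then dim K = 2 and the simplices of K are:

  0-simplices (4): a, b, c, d
  1-simplices (6): ab, ac, ad, bc, bd, cd
  2-simplices (4): abc, abd, acd, bcd

giving chain groups C_0 ≅ Z^4, C_1 ≅ Z^6, C_2 ≅ Z^4.

Boundary ∂_1: C_1 → C_0 is given by ∂[p,q] = [q] − [p]. For instance
  ∂bd = d − b.
This gives a 4×6 integer matrix of rank 3; reducing to Smith normal form yields diagonal entries (1,1,1).

Boundary ∂_2: C_2 → C_1 maps a triangle to the signed sum of its edges. For instance
  ∂bcd = cd − bd + bc,
  ∂abd = bd − ad + ab.
This gives a 6×4 integer matrix of rank 3; reducing to Smith normal form yields diagonal entries (1,1,1).

Computing H_k = (kernel of ∂_k) / (image of ∂_{k+1}):

  H_0: rank C_0 − rank ∂_1 = 4 − 3 = 1, and the invariant factors of ∂_1 are all 1, so H_0 ≅ Z.
  H_1: rank ker ∂_1 − rank ∂_2 = (6 − 3) − 3 = 0, and the invariant factors of ∂_2 are all 1, so H_1 ≅ 0.
  H_2: rank ker ∂_2 − rank ∂_3 = (4 − 3) − 0 = 1, and there is no ∂_3, so H_2 ≅ Z.

As a check, the Euler characteristic is 4 − 6 + 4 = 2, which agrees with 1 − 0 + 1 = 2.
(K is a triangulation of the 2-sphere S^2.)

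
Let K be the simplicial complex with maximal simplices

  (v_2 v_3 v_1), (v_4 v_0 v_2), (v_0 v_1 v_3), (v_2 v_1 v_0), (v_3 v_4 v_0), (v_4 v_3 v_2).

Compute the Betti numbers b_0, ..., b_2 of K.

b_0 = 1, b_1 = 0, b_2 = 1.

Take the total order v_0 < v_1 < v_2 < v_3 < v_4 on the vertex set. Then K (dimension 2) consists of the simplices:

  0-simplices (5): [v_0], [v_1], [v_2], [v_3], [v_4]
  1-simplices (9): [v_0,v_1], [v_0,v_2], [v_0,v_3], [v_0,v_4], [v_1,v_2], [v_1,v_3], [v_2,v_3], [v_2,v_4], [v_3,v_4]
  2-simplices (6): [v_0,v_1,v_2], [v_0,v_1,v_3], [v_0,v_2,v_4], [v_0,v_3,v_4], [v_1,v_2,v_3], [v_2,v_3,v_4]

Hence C_0 ≅ Z^5, C_1 ≅ Z^9, C_2 ≅ Z^6.

Boundary ∂_1: C_1 → C_0 maps an edge to its endpoints' difference, ∂[p,q] = q − p. For instance
  ∂[v_0,v_4] = [v_4] − [v_0].
As a 5×9 matrix over Z this has rank 4, with invariant factors (1,1,1,1).

The boundary map ∂_2: C_2 → C_1 sends each 2-simplex [p,q,r] to [q,r] − [p,r] + [p,q]. For instance
  ∂[v_0,v_2,v_4] = [v_2,v_4] − [v_0,v_4] + [v_0,v_2],
  ∂[v_0,v_1,v_2] = [v_1,v_2] − [v_0,v_2] + [v_0,v_1].
The 9×6 boundary matrix has rank 5 and Smith normal form diag(1,1,1,1,1).

Reading off H_k = ker ∂_k / im ∂_{k+1}:

  H_0: rank C_0 − rank ∂_1 = 5 − 4 = 1, and the invariant factors of ∂_1 are all 1, so H_0 ≅ Z.
  H_1: rank ker ∂_1 − rank ∂_2 = (9 − 4) − 5 = 0, and the invariant factors of ∂_2 are all 1, so H_1 ≅ 0.
  H_2: rank ker ∂_2 − rank ∂_3 = (6 − 5) − 0 = 1, and there is no ∂_3, so H_2 ≅ Z.

Hence the Betti numbers are b_0 = 1, b_1 = 0, b_2 = 1.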